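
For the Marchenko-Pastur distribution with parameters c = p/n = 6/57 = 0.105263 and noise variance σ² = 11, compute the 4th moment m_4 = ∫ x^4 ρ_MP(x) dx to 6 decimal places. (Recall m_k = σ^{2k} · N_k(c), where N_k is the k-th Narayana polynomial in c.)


E[X⁴] = σ⁸ (1 + 6c + 6c² + c³) (fourth MP moment). With σ² = 11 (so σ⁸ = 14641) and c = 6/57 = 0.105263: E[X⁴] = 14641 · (1 + 6·0.105263 + 6·(0.105263)² + (0.105263)³) = 14641 · 1.699227.

So E[X^4] = 24878.386791.


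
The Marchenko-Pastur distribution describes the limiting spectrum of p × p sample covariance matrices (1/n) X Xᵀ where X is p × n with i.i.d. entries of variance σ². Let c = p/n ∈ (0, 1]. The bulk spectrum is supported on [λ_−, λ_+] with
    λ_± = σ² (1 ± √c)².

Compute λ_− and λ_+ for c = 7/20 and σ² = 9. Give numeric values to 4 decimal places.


c = 7/20 = 0.350000; √c = 0.591608.
λ_− = σ² (1 − √c)² = 9 · (1 − 0.591608)² = 9 · (0.408392)² = 1.501056.
λ_+ = σ² (1 + √c)² = 9 · (1 + 0.591608)² = 9 · (1.591608)² = 22.798944.

Rounded to 4 decimal places: λ_− ≈ 1.5011, λ_+ ≈ 22.7989.


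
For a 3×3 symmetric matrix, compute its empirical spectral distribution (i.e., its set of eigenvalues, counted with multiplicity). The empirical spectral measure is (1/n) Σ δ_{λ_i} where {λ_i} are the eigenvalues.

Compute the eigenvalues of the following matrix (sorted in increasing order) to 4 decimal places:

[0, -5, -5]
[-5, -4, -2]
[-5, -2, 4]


Since M is real symmetric, all three eigenvalues are real; they are the roots of det(λI − M) = λ³ − (tr M) λ² + s λ − det M, where s is the sum of the principal 2×2 minors.
tr M = 0 + (-4) + 4 = 0.
s = (0·(-4) − (-5)²) + (0·4 − (-5)²) + ((-4)·4 − (-2)²) = -25 + (-25) + (-20) = -70.
det M (expand along row 1) = 0·(-20) − (-5)·(-30) + (-5)·(-10) = -100.
Characteristic polynomial: λ³ − 70λ + 100 = 0.
Substitute λ = y + (tr M)/3 = y + 0.000000 to remove the quadratic term: y³ + p·y + q = 0 with p = s − (tr M)²/3 = -70.000000 and q = −2(tr M)³/27 + (tr M)·s/3 − det M = 100.000000.
Three real roots ⇒ use the trigonometric (Viète) form: r = 2√(−p/3) = 9.660918, φ = arccos(3q/(p·r)) = arccos(-0.443614) = 2.030423 rad.
y_k = r·cos(φ/3 − 2πk/3) for k = 0, 1, 2 gives y = 7.531420, 1.474355, -9.005775.
λ_k = y_k + 0.000000 gives λ = 7.5314, 1.4744, -9.0058 (check: the sum is 0.0000 = tr M).

Eigenvalues sorted in increasing order: [-9.0058, 1.4744, 7.5314].


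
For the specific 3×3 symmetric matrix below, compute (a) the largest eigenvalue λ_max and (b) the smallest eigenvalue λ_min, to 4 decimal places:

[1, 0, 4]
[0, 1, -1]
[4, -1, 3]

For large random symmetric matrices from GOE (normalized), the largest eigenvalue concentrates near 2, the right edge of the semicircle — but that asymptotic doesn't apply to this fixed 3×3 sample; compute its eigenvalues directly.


Since M is real symmetric, all three eigenvalues are real; they are the roots of det(λI − M) = λ³ − (tr M) λ² + s λ − det M, where s is the sum of the principal 2×2 minors.
tr M = 1 + 1 + 3 = 5.
s = (1·1 − 0²) + (1·3 − 4²) + (1·3 − (-1)²) = 1 + (-13) + 2 = -10.
det M (expand along row 1) = 1·2 − 0·4 + 4·(-4) = -14.
Characteristic polynomial: λ³ − 5λ² − 10λ + 14 = 0.
Substitute λ = y + (tr M)/3 = y + 1.666667 to remove the quadratic term: y³ + p·y + q = 0 with p = s − (tr M)²/3 = -18.333333 and q = −2(tr M)³/27 + (tr M)·s/3 − det M = -11.925926.
Three real roots ⇒ use the trigonometric (Viète) form: r = 2√(−p/3) = 4.944132, φ = arccos(3q/(p·r)) = arccos(0.394713) = 1.165040 rad.
y_k = r·cos(φ/3 − 2πk/3) for k = 0, 1, 2 gives y = 4.575974, -0.666667, -3.909307.
λ_k = y_k + 1.666667 gives λ = 6.2426, 1.0000, -2.2426 (check: the sum is 5.0000 = tr M).

Hence λ_max = 6.2426 and λ_min = -2.2426.


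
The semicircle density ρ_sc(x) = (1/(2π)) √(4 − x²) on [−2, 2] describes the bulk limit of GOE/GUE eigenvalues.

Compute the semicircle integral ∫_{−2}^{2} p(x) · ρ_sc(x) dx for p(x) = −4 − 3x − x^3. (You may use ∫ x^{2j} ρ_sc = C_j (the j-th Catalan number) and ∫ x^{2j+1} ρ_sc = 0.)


Write p(x) = Σ a_i x^i, split into monomials and integrate each against ρ_sc separately.
Using ∫ x^{2j} ρ_sc = C_j = (1/(j+1)) C(2j, j) (Catalan numbers) and ∫ x^{2j+1} ρ_sc = 0 (odd monomials vanish by symmetry):
  i = 0 (even): a_0 · C_{0} = -4 · 1 = -4
  i = 1 (odd): ∫ x^1 ρ_sc = 0 (vanishes)
  i = 3 (odd): ∫ x^3 ρ_sc = 0 (vanishes)

Summing the contributions: ∫_{−2}^{2} p(x) ρ_sc(x) dx = -4.


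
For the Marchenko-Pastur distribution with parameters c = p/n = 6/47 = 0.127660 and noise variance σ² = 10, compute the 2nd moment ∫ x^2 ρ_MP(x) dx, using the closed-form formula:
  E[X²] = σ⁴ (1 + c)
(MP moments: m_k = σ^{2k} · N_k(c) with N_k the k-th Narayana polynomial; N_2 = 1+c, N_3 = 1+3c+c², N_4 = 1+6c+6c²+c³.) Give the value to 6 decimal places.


E[X²] = σ⁴ (1 + c) (second MP moment). With σ² = 10 (so σ⁴ = 100) and c = 6/47 = 0.127660: E[X²] = 100 · (1 + 0.127660) = 100 · 1.127660.

So E[X^2] = 112.765957.


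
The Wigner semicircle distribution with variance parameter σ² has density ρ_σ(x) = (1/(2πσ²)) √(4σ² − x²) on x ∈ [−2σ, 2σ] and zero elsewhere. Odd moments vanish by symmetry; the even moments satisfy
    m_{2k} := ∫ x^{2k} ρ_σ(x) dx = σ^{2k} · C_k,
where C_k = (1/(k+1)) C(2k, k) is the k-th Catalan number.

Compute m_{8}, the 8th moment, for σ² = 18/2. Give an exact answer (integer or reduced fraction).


By the scaled semicircle moment identity, m_{2k} = σ^{2k} · C_k with k = 4.
C_4 = (1/(k+1)) · C(2k, k) = (1/5) · C(8, 4) = (1/5) · 70 = 14.
σ^{2k} = (σ²)^k = (18/2)^4 = 6561.

Therefore m_{8} = σ^{8} · C_4 = 6561 · 14 = 91854.


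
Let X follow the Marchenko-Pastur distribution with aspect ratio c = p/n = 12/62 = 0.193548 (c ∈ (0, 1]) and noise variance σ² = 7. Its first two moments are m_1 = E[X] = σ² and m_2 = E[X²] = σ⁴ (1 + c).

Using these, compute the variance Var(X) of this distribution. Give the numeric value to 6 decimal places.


m_1 = E[X] = σ² = 7, so m_1² = 49.
m_2 = E[X²] = σ⁴ (1 + c) = 49 · (1 + 0.193548) = 49 · 1.193548 = 58.483871.
(Note m_2 − m_1² simplifies to c · σ⁴ = 0.193548 · 49.)

Var(X) = m_2 − m_1² = 58.483871 − 49 = 9.483871.


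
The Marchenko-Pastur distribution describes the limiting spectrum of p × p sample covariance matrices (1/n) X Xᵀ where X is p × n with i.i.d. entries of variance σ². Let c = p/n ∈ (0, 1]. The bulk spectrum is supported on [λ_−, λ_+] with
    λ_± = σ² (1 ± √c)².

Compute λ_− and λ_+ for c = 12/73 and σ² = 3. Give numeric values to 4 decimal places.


c = 12/73 = 0.164384; √c = 0.405442.
λ_− = σ² (1 − √c)² = 3 · (1 − 0.405442)² = 3 · (0.594558)² = 1.060496.
λ_+ = σ² (1 + √c)² = 3 · (1 + 0.405442)² = 3 · (1.405442)² = 5.925805.

Rounded to 4 decimal places: λ_− ≈ 1.0605, λ_+ ≈ 5.9258.


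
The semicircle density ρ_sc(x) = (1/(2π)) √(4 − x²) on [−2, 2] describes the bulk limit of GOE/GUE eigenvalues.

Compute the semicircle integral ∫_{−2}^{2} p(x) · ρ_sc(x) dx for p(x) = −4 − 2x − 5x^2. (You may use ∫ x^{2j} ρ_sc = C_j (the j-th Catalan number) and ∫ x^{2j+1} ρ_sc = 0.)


Write p(x) = Σ a_i x^i, split into monomials and integrate each against ρ_sc separately.
Using ∫ x^{2j} ρ_sc = C_j = (1/(j+1)) C(2j, j) (Catalan numbers) and ∫ x^{2j+1} ρ_sc = 0 (odd monomials vanish by symmetry):
  i = 0 (even): a_0 · C_{0} = -4 · 1 = -4
  i = 1 (odd): ∫ x^1 ρ_sc = 0 (vanishes)
  i = 2 (even): a_2 · C_{1} = -5 · 1 = -5

Summing the contributions: ∫_{−2}^{2} p(x) ρ_sc(x) dx = (-4) + (-5) = -9.


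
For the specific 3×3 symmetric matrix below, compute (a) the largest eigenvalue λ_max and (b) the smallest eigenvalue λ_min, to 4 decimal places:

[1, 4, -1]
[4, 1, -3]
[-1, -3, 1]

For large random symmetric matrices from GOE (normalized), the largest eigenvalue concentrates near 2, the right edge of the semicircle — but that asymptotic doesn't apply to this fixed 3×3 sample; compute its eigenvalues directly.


Since M is real symmetric, all three eigenvalues are real; they are the roots of det(λI − M) = λ³ − (tr M) λ² + s λ − det M, where s is the sum of the principal 2×2 minors.
tr M = 1 + 1 + 1 = 3.
s = (1·1 − 4²) + (1·1 − (-1)²) + (1·1 − (-3)²) = -15 + 0 + (-8) = -23.
det M (expand along row 1) = 1·(-8) − 4·1 + (-1)·(-11) = -1.
Characteristic polynomial: λ³ − 3λ² − 23λ + 1 = 0.
Substitute λ = y + (tr M)/3 = y + 1.000000 to remove the quadratic term: y³ + p·y + q = 0 with p = s − (tr M)²/3 = -26.000000 and q = −2(tr M)³/27 + (tr M)·s/3 − det M = -24.000000.
Three real roots ⇒ use the trigonometric (Viète) form: r = 2√(−p/3) = 5.887841, φ = arccos(3q/(p·r)) = arccos(0.470330) = 1.081131 rad.
y_k = r·cos(φ/3 − 2πk/3) for k = 0, 1, 2 gives y = 5.509629, -0.956762, -4.552867.
λ_k = y_k + 1.000000 gives λ = 6.5096, 0.0432, -3.5529 (check: the sum is 3.0000 = tr M).

Hence λ_max = 6.5096 and λ_min = -3.5529.


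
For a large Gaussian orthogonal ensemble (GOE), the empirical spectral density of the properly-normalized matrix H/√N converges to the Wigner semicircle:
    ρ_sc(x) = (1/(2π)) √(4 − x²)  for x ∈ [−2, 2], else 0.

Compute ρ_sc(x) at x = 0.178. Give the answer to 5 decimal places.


ρ_sc(x) = (1/(2π)) √(4 − x²). With x = 0.178:
  4 − x² = 4 − (0.178)² = 4 − 0.031684 = 3.968316.
  √(4 − x²) = 1.992063.
  1/(2π) = 0.159155.
  ρ_sc(0.178) = 0.159155 · 1.992063 = 0.317047.

Rounded to 5 decimal places: ρ_sc(0.178) ≈ 0.31705.


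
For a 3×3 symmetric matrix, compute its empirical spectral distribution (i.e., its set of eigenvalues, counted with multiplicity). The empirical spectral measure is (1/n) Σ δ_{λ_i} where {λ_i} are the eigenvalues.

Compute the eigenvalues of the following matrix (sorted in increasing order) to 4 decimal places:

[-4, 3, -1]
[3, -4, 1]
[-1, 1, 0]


Since M is real symmetric, all three eigenvalues are real; they are the roots of det(λI − M) = λ³ − (tr M) λ² + s λ − det M, where s is the sum of the principal 2×2 minors.
tr M = -4 + (-4) + 0 = -8.
s = ((-4)·(-4) − 3²) + ((-4)·0 − (-1)²) + ((-4)·0 − 1²) = 7 + (-1) + (-1) = 5.
det M (expand along row 1) = (-4)·(-1) − 3·1 + (-1)·(-1) = 2.
Characteristic polynomial: λ³ + 8λ² + 5λ − 2 = 0.
Substitute λ = y + (tr M)/3 = y − 2.666667 to remove the quadratic term: y³ + p·y + q = 0 with p = s − (tr M)²/3 = -16.333333 and q = −2(tr M)³/27 + (tr M)·s/3 − det M = 22.592593.
Three real roots ⇒ use the trigonometric (Viète) form: r = 2√(−p/3) = 4.666667, φ = arccos(3q/(p·r)) = arccos(-0.889213) = 2.666418 rad.
y_k = r·cos(φ/3 − 2πk/3) for k = 0, 1, 2 gives y = 2.941584, 1.666667, -4.608251.
λ_k = y_k − 2.666667 gives λ = 0.2749, -1.0000, -7.2749 (check: the sum is -8.0000 = tr M).

Eigenvalues sorted in increasing order: [-7.2749, -1.0000, 0.2749].


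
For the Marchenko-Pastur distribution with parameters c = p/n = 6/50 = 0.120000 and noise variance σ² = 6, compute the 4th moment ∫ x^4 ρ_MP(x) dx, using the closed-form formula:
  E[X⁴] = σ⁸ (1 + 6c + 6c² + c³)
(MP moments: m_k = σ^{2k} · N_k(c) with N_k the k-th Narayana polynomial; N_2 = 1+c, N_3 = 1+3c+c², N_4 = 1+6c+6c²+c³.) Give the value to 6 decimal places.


E[X⁴] = σ⁸ (1 + 6c + 6c² + c³) (fourth MP moment). With σ² = 6 (so σ⁸ = 1296) and c = 6/50 = 0.120000: E[X⁴] = 1296 · (1 + 6·0.120000 + 6·(0.120000)² + (0.120000)³) = 1296 · 1.808128.

So E[X^4] = 2343.333888.


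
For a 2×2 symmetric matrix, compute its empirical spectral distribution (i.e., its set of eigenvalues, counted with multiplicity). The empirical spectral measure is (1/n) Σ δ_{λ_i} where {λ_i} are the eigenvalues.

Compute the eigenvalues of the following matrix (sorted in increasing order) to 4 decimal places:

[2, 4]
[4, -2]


Since M is real symmetric, both eigenvalues are real; they are the roots of det(λI − M) = λ² − (tr M) λ + det M.
tr M = 2 + (-2) = 0.
det M = 2·(-2) − 4² = -4 − 16 = -20.
Characteristic polynomial: λ² − 20 = 0.
Discriminant Δ = (tr M)² − 4·det M = 0 − (-80) = 80; √Δ = 8.944272.
λ = (tr M ± √Δ)/2 = (0 ± 8.944272)/2, giving (tr M − √Δ)/2 = -4.4721 and (tr M + √Δ)/2 = 4.4721.

Eigenvalues sorted in increasing order: [-4.4721, 4.4721].


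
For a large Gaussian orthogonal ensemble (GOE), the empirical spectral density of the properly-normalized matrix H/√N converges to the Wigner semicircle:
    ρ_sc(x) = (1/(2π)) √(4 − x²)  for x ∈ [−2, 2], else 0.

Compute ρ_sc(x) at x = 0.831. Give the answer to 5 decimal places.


ρ_sc(x) = (1/(2π)) √(4 − x²). With x = 0.831:
  4 − x² = 4 − (0.831)² = 4 − 0.690561 = 3.309439.
  √(4 − x²) = 1.819186.
  1/(2π) = 0.159155.
  ρ_sc(0.831) = 0.159155 · 1.819186 = 0.289533.

Rounded to 5 decimal places: ρ_sc(0.831) ≈ 0.28953.


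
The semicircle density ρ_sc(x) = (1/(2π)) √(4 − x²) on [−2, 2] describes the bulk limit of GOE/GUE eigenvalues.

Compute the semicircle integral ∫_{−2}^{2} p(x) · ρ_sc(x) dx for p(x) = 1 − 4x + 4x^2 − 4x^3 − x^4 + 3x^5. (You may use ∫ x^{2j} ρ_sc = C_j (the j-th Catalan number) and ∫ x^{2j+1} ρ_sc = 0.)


Write p(x) = Σ a_i x^i, split into monomials and integrate each against ρ_sc separately.
Using ∫ x^{2j} ρ_sc = C_j = (1/(j+1)) C(2j, j) (Catalan numbers) and ∫ x^{2j+1} ρ_sc = 0 (odd monomials vanish by symmetry):
  i = 0 (even): a_0 · C_{0} = 1 · 1 = 1
  i = 1 (odd): ∫ x^1 ρ_sc = 0 (vanishes)
  i = 2 (even): a_2 · C_{1} = 4 · 1 = 4
  i = 3 (odd): ∫ x^3 ρ_sc = 0 (vanishes)
  i = 4 (even): a_4 · C_{2} = -1 · 2 = -2
  i = 5 (odd): ∫ x^5 ρ_sc = 0 (vanishes)

Summing the contributions: ∫_{−2}^{2} p(x) ρ_sc(x) dx = 1 + 4 + (-2) = 3.


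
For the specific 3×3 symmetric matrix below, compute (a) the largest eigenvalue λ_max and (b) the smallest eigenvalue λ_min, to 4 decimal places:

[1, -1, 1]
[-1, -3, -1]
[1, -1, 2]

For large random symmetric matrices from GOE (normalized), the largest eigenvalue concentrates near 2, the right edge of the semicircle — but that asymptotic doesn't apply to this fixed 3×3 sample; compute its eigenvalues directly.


Since M is real symmetric, all three eigenvalues are real; they are the roots of det(λI − M) = λ³ − (tr M) λ² + s λ − det M, where s is the sum of the principal 2×2 minors.
tr M = 1 + (-3) + 2 = 0.
s = (1·(-3) − (-1)²) + (1·2 − 1²) + ((-3)·2 − (-1)²) = -4 + 1 + (-7) = -10.
det M (expand along row 1) = 1·(-7) − (-1)·(-1) + 1·4 = -4.
Characteristic polynomial: λ³ − 10λ + 4 = 0.
Substitute λ = y + (tr M)/3 = y + 0.000000 to remove the quadratic term: y³ + p·y + q = 0 with p = s − (tr M)²/3 = -10.000000 and q = −2(tr M)³/27 + (tr M)·s/3 − det M = 4.000000.
Three real roots ⇒ use the trigonometric (Viète) form: r = 2√(−p/3) = 3.651484, φ = arccos(3q/(p·r)) = arccos(-0.328634) = 1.905653 rad.
y_k = r·cos(φ/3 − 2πk/3) for k = 0, 1, 2 gives y = 2.939235, 0.406728, -3.345963.
λ_k = y_k + 0.000000 gives λ = 2.9392, 0.4067, -3.3460 (check: the sum is 0.0000 = tr M).

Hence λ_max = 2.9392 and λ_min = -3.3460.


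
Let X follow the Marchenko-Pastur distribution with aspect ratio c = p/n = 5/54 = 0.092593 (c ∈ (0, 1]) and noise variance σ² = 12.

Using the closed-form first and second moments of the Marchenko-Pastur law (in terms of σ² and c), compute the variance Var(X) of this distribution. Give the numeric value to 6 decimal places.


Recall the MP moments m_1 = E[X] = σ² and m_2 = E[X²] = σ⁴ (1 + c).
m_1 = E[X] = σ² = 12, so m_1² = 144.
m_2 = E[X²] = σ⁴ (1 + c) = 144 · (1 + 0.092593) = 144 · 1.092593 = 157.333333.
(Note m_2 − m_1² simplifies to c · σ⁴ = 0.092593 · 144.)

Var(X) = m_2 − m_1² = 157.333333 − 144 = 13.333333.


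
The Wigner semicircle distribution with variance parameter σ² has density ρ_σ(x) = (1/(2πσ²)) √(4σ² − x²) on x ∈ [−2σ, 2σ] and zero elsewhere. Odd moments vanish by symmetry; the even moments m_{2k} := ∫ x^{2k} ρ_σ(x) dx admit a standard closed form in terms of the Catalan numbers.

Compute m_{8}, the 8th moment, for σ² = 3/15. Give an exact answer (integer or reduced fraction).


By the scaled semicircle moment identity, m_{2k} = σ^{2k} · C_k with k = 4.
C_4 = (1/(k+1)) · C(2k, k) = (1/5) · C(8, 4) = (1/5) · 70 = 14.
σ^{2k} = (σ²)^k = (3/15)^4 = 1/625.

Therefore m_{8} = σ^{8} · C_4 = (1/625) · 14 = 14/625.


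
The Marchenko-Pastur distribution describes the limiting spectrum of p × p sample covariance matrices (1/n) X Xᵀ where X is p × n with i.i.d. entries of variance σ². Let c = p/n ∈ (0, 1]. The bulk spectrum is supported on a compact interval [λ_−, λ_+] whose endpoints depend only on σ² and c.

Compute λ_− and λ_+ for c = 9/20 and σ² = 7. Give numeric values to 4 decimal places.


c = 9/20 = 0.450000; √c = 0.670820.
λ_− = σ² (1 − √c)² = 7 · (1 − 0.670820)² = 7 · (0.329180)² = 0.758514.
λ_+ = σ² (1 + √c)² = 7 · (1 + 0.670820)² = 7 · (1.670820)² = 19.541486.

Rounded to 4 decimal places: λ_− ≈ 0.7585, λ_+ ≈ 19.5415.


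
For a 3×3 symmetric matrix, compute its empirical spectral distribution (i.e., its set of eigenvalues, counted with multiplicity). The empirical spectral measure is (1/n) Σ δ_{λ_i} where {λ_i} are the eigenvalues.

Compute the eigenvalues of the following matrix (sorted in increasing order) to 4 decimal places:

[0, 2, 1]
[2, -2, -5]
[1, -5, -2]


Since M is real symmetric, all three eigenvalues are real; they are the roots of det(λI − M) = λ³ − (tr M) λ² + s λ − det M, where s is the sum of the principal 2×2 minors.
tr M = 0 + (-2) + (-2) = -4.
s = (0·(-2) − 2²) + (0·(-2) − 1²) + ((-2)·(-2) − (-5)²) = -4 + (-1) + (-21) = -26.
det M (expand along row 1) = 0·(-21) − 2·1 + 1·(-8) = -10.
Characteristic polynomial: λ³ + 4λ² − 26λ + 10 = 0.
Substitute λ = y + (tr M)/3 = y − 1.333333 to remove the quadratic term: y³ + p·y + q = 0 with p = s − (tr M)²/3 = -31.333333 and q = −2(tr M)³/27 + (tr M)·s/3 − det M = 49.407407.
Three real roots ⇒ use the trigonometric (Viète) form: r = 2√(−p/3) = 6.463573, φ = arccos(3q/(p·r)) = arccos(-0.731870) = 2.391859 rad.
y_k = r·cos(φ/3 − 2πk/3) for k = 0, 1, 2 gives y = 4.515781, 1.746997, -6.262778.
λ_k = y_k − 1.333333 gives λ = 3.1824, 0.4137, -7.5961 (check: the sum is -4.0000 = tr M).

Eigenvalues sorted in increasing order: [-7.5961, 0.4137, 3.1824].


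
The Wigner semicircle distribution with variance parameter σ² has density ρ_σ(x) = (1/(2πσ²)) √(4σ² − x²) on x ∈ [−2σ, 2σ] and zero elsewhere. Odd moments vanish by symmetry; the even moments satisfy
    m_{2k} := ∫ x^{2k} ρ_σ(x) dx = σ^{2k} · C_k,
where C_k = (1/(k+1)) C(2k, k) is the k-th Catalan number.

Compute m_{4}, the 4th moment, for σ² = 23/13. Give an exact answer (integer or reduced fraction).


By the scaled semicircle moment identity, m_{2k} = σ^{2k} · C_k with k = 2.
C_2 = (1/(k+1)) · C(2k, k) = (1/3) · C(4, 2) = (1/3) · 6 = 2.
σ^{2k} = (σ²)^k = (23/13)^2 = 529/169.

Therefore m_{4} = σ^{4} · C_2 = (529/169) · 2 = 1058/169.


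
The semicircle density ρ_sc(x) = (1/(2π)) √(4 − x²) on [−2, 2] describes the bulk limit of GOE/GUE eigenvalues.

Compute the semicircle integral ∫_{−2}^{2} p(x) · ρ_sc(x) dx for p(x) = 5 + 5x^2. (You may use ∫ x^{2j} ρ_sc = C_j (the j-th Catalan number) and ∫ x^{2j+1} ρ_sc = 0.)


Write p(x) = Σ a_i x^i, split into monomials and integrate each against ρ_sc separately.
Using ∫ x^{2j} ρ_sc = C_j = (1/(j+1)) C(2j, j) (Catalan numbers) and ∫ x^{2j+1} ρ_sc = 0 (odd monomials vanish by symmetry):
  i = 0 (even): a_0 · C_{0} = 5 · 1 = 5
  i = 2 (even): a_2 · C_{1} = 5 · 1 = 5

Summing the contributions: ∫_{−2}^{2} p(x) ρ_sc(x) dx = 5 + 5 = 10.


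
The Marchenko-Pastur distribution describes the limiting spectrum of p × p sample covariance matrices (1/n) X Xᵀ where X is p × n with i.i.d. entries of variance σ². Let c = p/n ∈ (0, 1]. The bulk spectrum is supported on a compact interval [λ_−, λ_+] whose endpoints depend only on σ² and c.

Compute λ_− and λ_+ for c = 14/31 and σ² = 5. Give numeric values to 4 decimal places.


c = 14/31 = 0.451613; √c = 0.672022.
λ_− = σ² (1 − √c)² = 5 · (1 − 0.672022)² = 5 · (0.327978)² = 0.537849.
λ_+ = σ² (1 + √c)² = 5 · (1 + 0.672022)² = 5 · (1.672022)² = 13.978280.

Rounded to 4 decimal places: λ_− ≈ 0.5378, λ_+ ≈ 13.9783.


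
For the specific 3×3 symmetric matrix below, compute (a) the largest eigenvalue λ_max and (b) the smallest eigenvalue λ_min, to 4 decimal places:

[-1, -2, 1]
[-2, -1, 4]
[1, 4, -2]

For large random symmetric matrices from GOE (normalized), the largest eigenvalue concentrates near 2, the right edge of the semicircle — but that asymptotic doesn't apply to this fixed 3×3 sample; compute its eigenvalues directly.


Since M is real symmetric, all three eigenvalues are real; they are the roots of det(λI − M) = λ³ − (tr M) λ² + s λ − det M, where s is the sum of the principal 2×2 minors.
tr M = -1 + (-1) + (-2) = -4.
s = ((-1)·(-1) − (-2)²) + ((-1)·(-2) − 1²) + ((-1)·(-2) − 4²) = -3 + 1 + (-14) = -16.
det M (expand along row 1) = (-1)·(-14) − (-2)·0 + 1·(-7) = 7.
Characteristic polynomial: λ³ + 4λ² − 16λ − 7 = 0.
Substitute λ = y + (tr M)/3 = y − 1.333333 to remove the quadratic term: y³ + p·y + q = 0 with p = s − (tr M)²/3 = -21.333333 and q = −2(tr M)³/27 + (tr M)·s/3 − det M = 19.074074.
Three real roots ⇒ use the trigonometric (Viète) form: r = 2√(−p/3) = 5.333333, φ = arccos(3q/(p·r)) = arccos(-0.502930) = 2.097781 rad.
y_k = r·cos(φ/3 − 2πk/3) for k = 0, 1, 2 gives y = 4.081698, 0.932052, -5.013750.
λ_k = y_k − 1.333333 gives λ = 2.7484, -0.4013, -6.3471 (check: the sum is -4.0000 = tr M).

Hence λ_max = 2.7484 and λ_min = -6.3471.


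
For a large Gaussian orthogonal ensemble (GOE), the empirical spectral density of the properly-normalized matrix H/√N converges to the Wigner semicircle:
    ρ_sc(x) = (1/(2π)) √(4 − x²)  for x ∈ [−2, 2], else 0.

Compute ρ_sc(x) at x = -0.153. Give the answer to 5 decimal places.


ρ_sc(x) = (1/(2π)) √(4 − x²). With x = -0.153:
  4 − x² = 4 − (-0.153)² = 4 − 0.023409 = 3.976591.
  √(4 − x²) = 1.994139.
  1/(2π) = 0.159155.
  ρ_sc(-0.153) = 0.159155 · 1.994139 = 0.317377.

Rounded to 5 decimal places: ρ_sc(-0.153) ≈ 0.31738.


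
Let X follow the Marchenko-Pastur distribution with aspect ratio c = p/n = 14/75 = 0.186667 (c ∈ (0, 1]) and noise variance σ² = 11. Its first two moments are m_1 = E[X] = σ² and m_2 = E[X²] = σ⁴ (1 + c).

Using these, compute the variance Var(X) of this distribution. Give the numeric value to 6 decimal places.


m_1 = E[X] = σ² = 11, so m_1² = 121.
m_2 = E[X²] = σ⁴ (1 + c) = 121 · (1 + 0.186667) = 121 · 1.186667 = 143.586667.
(Note m_2 − m_1² simplifies to c · σ⁴ = 0.186667 · 121.)

Var(X) = m_2 − m_1² = 143.586667 − 121 = 22.586667.


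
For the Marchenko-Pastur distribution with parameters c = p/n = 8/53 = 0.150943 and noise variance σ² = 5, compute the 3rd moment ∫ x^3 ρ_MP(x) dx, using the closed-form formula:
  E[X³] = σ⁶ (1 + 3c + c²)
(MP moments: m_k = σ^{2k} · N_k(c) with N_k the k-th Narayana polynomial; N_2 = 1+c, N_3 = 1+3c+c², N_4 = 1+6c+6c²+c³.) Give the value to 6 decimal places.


E[X³] = σ⁶ (1 + 3c + c²) (third MP moment). With σ² = 5 (so σ⁶ = 125) and c = 8/53 = 0.150943: E[X³] = 125 · (1 + 3·0.150943 + (0.150943)²) = 125 · 1.475614.

So E[X^3] = 184.451762.


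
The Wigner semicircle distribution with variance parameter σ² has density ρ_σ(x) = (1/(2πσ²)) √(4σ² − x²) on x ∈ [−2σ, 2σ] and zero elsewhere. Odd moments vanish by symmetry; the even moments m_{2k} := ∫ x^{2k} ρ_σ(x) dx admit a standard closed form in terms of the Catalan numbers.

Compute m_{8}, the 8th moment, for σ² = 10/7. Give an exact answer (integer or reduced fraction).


By the scaled semicircle moment identity, m_{2k} = σ^{2k} · C_k with k = 4.
C_4 = (1/(k+1)) · C(2k, k) = (1/5) · C(8, 4) = (1/5) · 70 = 14.
σ^{2k} = (σ²)^k = (10/7)^4 = 10000/2401.

Therefore m_{8} = σ^{8} · C_4 = (10000/2401) · 14 = 20000/343.


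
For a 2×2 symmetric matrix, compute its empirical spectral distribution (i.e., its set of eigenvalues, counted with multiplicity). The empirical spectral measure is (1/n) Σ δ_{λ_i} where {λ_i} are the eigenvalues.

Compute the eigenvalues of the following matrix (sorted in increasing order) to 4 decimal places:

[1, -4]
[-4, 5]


Since M is real symmetric, both eigenvalues are real; they are the roots of det(λI − M) = λ² − (tr M) λ + det M.
tr M = 1 + 5 = 6.
det M = 1·5 − (-4)² = 5 − 16 = -11.
Characteristic polynomial: λ² − 6λ − 11 = 0.
Discriminant Δ = (tr M)² − 4·det M = 36 − (-44) = 80; √Δ = 8.944272.
λ = (tr M ± √Δ)/2 = (6 ± 8.944272)/2, giving (tr M − √Δ)/2 = -1.4721 and (tr M + √Δ)/2 = 7.4721.

Eigenvalues sorted in increasing order: [-1.4721, 7.4721].


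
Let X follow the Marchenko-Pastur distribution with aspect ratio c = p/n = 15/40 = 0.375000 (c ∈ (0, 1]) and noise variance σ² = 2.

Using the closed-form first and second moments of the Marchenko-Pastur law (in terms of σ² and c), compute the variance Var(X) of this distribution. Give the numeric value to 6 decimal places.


Recall the MP moments m_1 = E[X] = σ² and m_2 = E[X²] = σ⁴ (1 + c).
m_1 = E[X] = σ² = 2, so m_1² = 4.
m_2 = E[X²] = σ⁴ (1 + c) = 4 · (1 + 0.375000) = 4 · 1.375000 = 5.500000.
(Note m_2 − m_1² simplifies to c · σ⁴ = 0.375000 · 4.)

Var(X) = m_2 − m_1² = 5.500000 − 4 = 1.500000.


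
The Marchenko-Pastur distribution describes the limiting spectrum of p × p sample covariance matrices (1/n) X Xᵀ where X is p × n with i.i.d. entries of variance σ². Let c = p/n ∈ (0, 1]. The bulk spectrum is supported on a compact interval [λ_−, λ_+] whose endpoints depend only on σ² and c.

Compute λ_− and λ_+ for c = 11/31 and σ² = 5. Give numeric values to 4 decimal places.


c = 11/31 = 0.354839; √c = 0.595683.
λ_− = σ² (1 − √c)² = 5 · (1 − 0.595683)² = 5 · (0.404317)² = 0.817360.
λ_+ = σ² (1 + √c)² = 5 · (1 + 0.595683)² = 5 · (1.595683)² = 12.731028.

Rounded to 4 decimal places: λ_− ≈ 0.8174, λ_+ ≈ 12.7310.


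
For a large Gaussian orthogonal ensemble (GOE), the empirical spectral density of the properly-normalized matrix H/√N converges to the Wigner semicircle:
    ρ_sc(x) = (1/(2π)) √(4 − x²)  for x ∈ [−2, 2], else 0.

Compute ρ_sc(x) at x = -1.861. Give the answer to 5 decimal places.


ρ_sc(x) = (1/(2π)) √(4 − x²). With x = -1.861:
  4 − x² = 4 − (-1.861)² = 4 − 3.463321 = 0.536679.
  √(4 − x²) = 0.732584.
  1/(2π) = 0.159155.
  ρ_sc(-1.861) = 0.159155 · 0.732584 = 0.116594.

Rounded to 5 decimal places: ρ_sc(-1.861) ≈ 0.11659.


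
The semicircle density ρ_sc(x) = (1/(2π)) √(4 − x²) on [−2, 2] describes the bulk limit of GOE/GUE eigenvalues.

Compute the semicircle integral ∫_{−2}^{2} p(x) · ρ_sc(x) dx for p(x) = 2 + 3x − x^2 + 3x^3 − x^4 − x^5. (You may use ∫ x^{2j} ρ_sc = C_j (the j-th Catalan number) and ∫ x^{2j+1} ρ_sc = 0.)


Write p(x) = Σ a_i x^i, split into monomials and integrate each against ρ_sc separately.
Using ∫ x^{2j} ρ_sc = C_j = (1/(j+1)) C(2j, j) (Catalan numbers) and ∫ x^{2j+1} ρ_sc = 0 (odd monomials vanish by symmetry):
  i = 0 (even): a_0 · C_{0} = 2 · 1 = 2
  i = 1 (odd): ∫ x^1 ρ_sc = 0 (vanishes)
  i = 2 (even): a_2 · C_{1} = -1 · 1 = -1
  i = 3 (odd): ∫ x^3 ρ_sc = 0 (vanishes)
  i = 4 (even): a_4 · C_{2} = -1 · 2 = -2
  i = 5 (odd): ∫ x^5 ρ_sc = 0 (vanishes)

Summing the contributions: ∫_{−2}^{2} p(x) ρ_sc(x) dx = 2 + (-1) + (-2) = -1.


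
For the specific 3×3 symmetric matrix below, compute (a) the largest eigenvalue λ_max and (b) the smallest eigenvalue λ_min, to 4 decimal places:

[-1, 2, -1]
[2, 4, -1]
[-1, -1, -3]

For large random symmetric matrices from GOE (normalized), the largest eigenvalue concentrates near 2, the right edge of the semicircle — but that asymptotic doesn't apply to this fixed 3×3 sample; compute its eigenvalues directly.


Since M is real symmetric, all three eigenvalues are real; they are the roots of det(λI − M) = λ³ − (tr M) λ² + s λ − det M, where s is the sum of the principal 2×2 minors.
tr M = -1 + 4 + (-3) = 0.
s = ((-1)·4 − 2²) + ((-1)·(-3) − (-1)²) + (4·(-3) − (-1)²) = -8 + 2 + (-13) = -19.
det M (expand along row 1) = (-1)·(-13) − 2·(-7) + (-1)·2 = 25.
Characteristic polynomial: λ³ − 19λ − 25 = 0.
Substitute λ = y + (tr M)/3 = y + 0.000000 to remove the quadratic term: y³ + p·y + q = 0 with p = s − (tr M)²/3 = -19.000000 and q = −2(tr M)³/27 + (tr M)·s/3 − det M = -25.000000.
Three real roots ⇒ use the trigonometric (Viète) form: r = 2√(−p/3) = 5.033223, φ = arccos(3q/(p·r)) = arccos(0.784263) = 0.669290 rad.
y_k = r·cos(φ/3 − 2πk/3) for k = 0, 1, 2 gives y = 4.908485, -1.489834, -3.418651.
λ_k = y_k + 0.000000 gives λ = 4.9085, -1.4898, -3.4187 (check: the sum is 0.0000 = tr M).

Hence λ_max = 4.9085 and λ_min = -3.4187.


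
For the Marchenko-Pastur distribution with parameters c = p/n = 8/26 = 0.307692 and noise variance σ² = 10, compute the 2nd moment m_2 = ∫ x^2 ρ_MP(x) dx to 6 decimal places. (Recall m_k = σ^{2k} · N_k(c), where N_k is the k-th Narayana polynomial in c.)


E[X²] = σ⁴ (1 + c) (second MP moment). With σ² = 10 (so σ⁴ = 100) and c = 8/26 = 0.307692: E[X²] = 100 · (1 + 0.307692) = 100 · 1.307692.

So E[X^2] = 130.769231.


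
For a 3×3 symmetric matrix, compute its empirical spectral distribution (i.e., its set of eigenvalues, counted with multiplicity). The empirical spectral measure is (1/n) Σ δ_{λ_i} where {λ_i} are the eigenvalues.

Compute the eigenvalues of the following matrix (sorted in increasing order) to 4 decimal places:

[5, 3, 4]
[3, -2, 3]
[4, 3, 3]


Since M is real symmetric, all three eigenvalues are real; they are the roots of det(λI − M) = λ³ − (tr M) λ² + s λ − det M, where s is the sum of the principal 2×2 minors.
tr M = 5 + (-2) + 3 = 6.
s = (5·(-2) − 3²) + (5·3 − 4²) + ((-2)·3 − 3²) = -19 + (-1) + (-15) = -35.
det M (expand along row 1) = 5·(-15) − 3·(-3) + 4·17 = 2.
Characteristic polynomial: λ³ − 6λ² − 35λ − 2 = 0.
Substitute λ = y + (tr M)/3 = y + 2.000000 to remove the quadratic term: y³ + p·y + q = 0 with p = s − (tr M)²/3 = -47.000000 and q = −2(tr M)³/27 + (tr M)·s/3 − det M = -88.000000.
Three real roots ⇒ use the trigonometric (Viète) form: r = 2√(−p/3) = 7.916228, φ = arccos(3q/(p·r)) = arccos(0.709558) = 0.781926 rad.
y_k = r·cos(φ/3 − 2πk/3) for k = 0, 1, 2 gives y = 7.648855, -2.057719, -5.591136.
λ_k = y_k + 2.000000 gives λ = 9.6489, -0.0577, -3.5911 (check: the sum is 6.0000 = tr M).

Eigenvalues sorted in increasing order: [-3.5911, -0.0577, 9.6489].


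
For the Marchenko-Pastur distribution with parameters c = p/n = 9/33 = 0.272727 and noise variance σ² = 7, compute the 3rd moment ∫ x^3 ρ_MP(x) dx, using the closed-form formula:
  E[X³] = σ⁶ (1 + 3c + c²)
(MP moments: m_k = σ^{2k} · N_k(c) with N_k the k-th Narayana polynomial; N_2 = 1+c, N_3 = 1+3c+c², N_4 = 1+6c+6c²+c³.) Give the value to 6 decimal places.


E[X³] = σ⁶ (1 + 3c + c²) (third MP moment). With σ² = 7 (so σ⁶ = 343) and c = 9/33 = 0.272727: E[X³] = 343 · (1 + 3·0.272727 + (0.272727)²) = 343 · 1.892562.

So E[X^3] = 649.148760.


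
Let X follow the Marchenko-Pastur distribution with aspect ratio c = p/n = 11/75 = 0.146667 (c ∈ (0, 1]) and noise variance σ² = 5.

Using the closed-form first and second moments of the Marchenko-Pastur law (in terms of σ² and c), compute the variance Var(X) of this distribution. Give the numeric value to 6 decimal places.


Recall the MP moments m_1 = E[X] = σ² and m_2 = E[X²] = σ⁴ (1 + c).
m_1 = E[X] = σ² = 5, so m_1² = 25.
m_2 = E[X²] = σ⁴ (1 + c) = 25 · (1 + 0.146667) = 25 · 1.146667 = 28.666667.
(Note m_2 − m_1² simplifies to c · σ⁴ = 0.146667 · 25.)

Var(X) = m_2 − m_1² = 28.666667 − 25 = 3.666667.


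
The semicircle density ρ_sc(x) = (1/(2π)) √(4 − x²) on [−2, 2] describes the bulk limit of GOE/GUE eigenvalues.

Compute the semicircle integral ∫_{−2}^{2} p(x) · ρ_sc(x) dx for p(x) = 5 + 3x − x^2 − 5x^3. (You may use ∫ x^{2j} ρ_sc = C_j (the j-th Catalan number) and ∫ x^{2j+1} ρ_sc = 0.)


Write p(x) = Σ a_i x^i, split into monomials and integrate each against ρ_sc separately.
Using ∫ x^{2j} ρ_sc = C_j = (1/(j+1)) C(2j, j) (Catalan numbers) and ∫ x^{2j+1} ρ_sc = 0 (odd monomials vanish by symmetry):
  i = 0 (even): a_0 · C_{0} = 5 · 1 = 5
  i = 1 (odd): ∫ x^1 ρ_sc = 0 (vanishes)
  i = 2 (even): a_2 · C_{1} = -1 · 1 = -1
  i = 3 (odd): ∫ x^3 ρ_sc = 0 (vanishes)

Summing the contributions: ∫_{−2}^{2} p(x) ρ_sc(x) dx = 5 + (-1) = 4.


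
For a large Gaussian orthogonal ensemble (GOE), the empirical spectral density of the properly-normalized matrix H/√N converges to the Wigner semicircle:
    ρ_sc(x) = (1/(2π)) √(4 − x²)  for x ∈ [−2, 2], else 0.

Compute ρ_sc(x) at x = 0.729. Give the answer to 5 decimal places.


ρ_sc(x) = (1/(2π)) √(4 − x²). With x = 0.729:
  4 − x² = 4 − (0.729)² = 4 − 0.531441 = 3.468559.
  √(4 − x²) = 1.862407.
  1/(2π) = 0.159155.
  ρ_sc(0.729) = 0.159155 · 1.862407 = 0.296411.

Rounded to 5 decimal places: ρ_sc(0.729) ≈ 0.29641.


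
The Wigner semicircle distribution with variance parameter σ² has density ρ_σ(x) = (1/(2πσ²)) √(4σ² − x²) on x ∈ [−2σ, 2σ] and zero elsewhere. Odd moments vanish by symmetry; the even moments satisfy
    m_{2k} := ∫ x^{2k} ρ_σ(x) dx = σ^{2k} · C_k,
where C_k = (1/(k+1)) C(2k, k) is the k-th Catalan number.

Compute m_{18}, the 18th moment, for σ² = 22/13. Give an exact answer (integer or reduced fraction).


By the scaled semicircle moment identity, m_{2k} = σ^{2k} · C_k with k = 9.
C_9 = (1/(k+1)) · C(2k, k) = (1/10) · C(18, 9) = (1/10) · 48620 = 4862.
σ^{2k} = (σ²)^k = (22/13)^9 = 1207269217792/10604499373.

Therefore m_{18} = σ^{18} · C_9 = (1207269217792/10604499373) · 4862 = 451518687454208/815730721.


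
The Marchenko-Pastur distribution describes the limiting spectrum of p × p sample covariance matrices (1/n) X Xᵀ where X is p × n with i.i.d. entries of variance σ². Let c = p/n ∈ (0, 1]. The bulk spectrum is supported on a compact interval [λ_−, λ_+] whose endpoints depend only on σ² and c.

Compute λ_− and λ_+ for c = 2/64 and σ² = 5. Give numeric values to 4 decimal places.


c = 2/64 = 0.031250; √c = 0.176777.
λ_− = σ² (1 − √c)² = 5 · (1 − 0.176777)² = 5 · (0.823223)² = 3.388483.
λ_+ = σ² (1 + √c)² = 5 · (1 + 0.176777)² = 5 · (1.176777)² = 6.924017.

Rounded to 4 decimal places: λ_− ≈ 3.3885, λ_+ ≈ 6.9240.


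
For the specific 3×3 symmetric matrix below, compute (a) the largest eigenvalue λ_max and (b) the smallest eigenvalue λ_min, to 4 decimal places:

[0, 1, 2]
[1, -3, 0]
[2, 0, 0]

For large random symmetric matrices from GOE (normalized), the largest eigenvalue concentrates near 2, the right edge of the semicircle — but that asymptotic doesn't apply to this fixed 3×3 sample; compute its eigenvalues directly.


Since M is real symmetric, all three eigenvalues are real; they are the roots of det(λI − M) = λ³ − (tr M) λ² + s λ − det M, where s is the sum of the principal 2×2 minors.
tr M = 0 + (-3) + 0 = -3.
s = (0·(-3) − 1²) + (0·0 − 2²) + ((-3)·0 − 0²) = -1 + (-4) + 0 = -5.
det M (expand along row 1) = 0·0 − 1·0 + 2·6 = 12.
Characteristic polynomial: λ³ + 3λ² − 5λ − 12 = 0.
Substitute λ = y + (tr M)/3 = y − 1.000000 to remove the quadratic term: y³ + p·y + q = 0 with p = s − (tr M)²/3 = -8.000000 and q = −2(tr M)³/27 + (tr M)·s/3 − det M = -5.000000.
Three real roots ⇒ use the trigonometric (Viète) form: r = 2√(−p/3) = 3.265986, φ = arccos(3q/(p·r)) = arccos(0.574099) = 0.959293 rad.
y_k = r·cos(φ/3 − 2πk/3) for k = 0, 1, 2 gives y = 3.100432, -0.661120, -2.439312.
λ_k = y_k − 1.000000 gives λ = 2.1004, -1.6611, -3.4393 (check: the sum is -3.0000 = tr M).

Hence λ_max = 2.1004 and λ_min = -3.4393.


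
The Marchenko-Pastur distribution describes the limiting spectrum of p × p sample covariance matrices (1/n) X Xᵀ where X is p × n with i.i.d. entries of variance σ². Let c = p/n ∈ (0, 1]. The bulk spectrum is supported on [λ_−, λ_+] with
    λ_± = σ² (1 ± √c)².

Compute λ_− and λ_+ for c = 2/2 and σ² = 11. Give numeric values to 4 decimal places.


c = 2/2 = 1.000000; √c = 1.000000.
λ_− = σ² (1 − √c)² = 11 · (1 − 1.000000)² = 11 · (0.000000)² = 0.000000.
λ_+ = σ² (1 + √c)² = 11 · (1 + 1.000000)² = 11 · (2.000000)² = 44.000000.

Rounded to 4 decimal places: λ_− ≈ 0.0000, λ_+ ≈ 44.0000.


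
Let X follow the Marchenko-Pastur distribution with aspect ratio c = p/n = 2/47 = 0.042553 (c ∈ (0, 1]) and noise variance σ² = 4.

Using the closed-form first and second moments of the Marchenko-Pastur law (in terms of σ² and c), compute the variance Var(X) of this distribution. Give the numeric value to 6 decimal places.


Recall the MP moments m_1 = E[X] = σ² and m_2 = E[X²] = σ⁴ (1 + c).
m_1 = E[X] = σ² = 4, so m_1² = 16.
m_2 = E[X²] = σ⁴ (1 + c) = 16 · (1 + 0.042553) = 16 · 1.042553 = 16.680851.
(Note m_2 − m_1² simplifies to c · σ⁴ = 0.042553 · 16.)

Var(X) = m_2 − m_1² = 16.680851 − 16 = 0.680851.


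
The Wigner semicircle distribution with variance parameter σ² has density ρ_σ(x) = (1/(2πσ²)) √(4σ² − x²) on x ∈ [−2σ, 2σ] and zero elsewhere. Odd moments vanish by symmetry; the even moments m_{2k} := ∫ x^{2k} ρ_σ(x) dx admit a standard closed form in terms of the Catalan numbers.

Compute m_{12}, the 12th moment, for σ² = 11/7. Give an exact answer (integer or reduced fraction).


By the scaled semicircle moment identity, m_{2k} = σ^{2k} · C_k with k = 6.
C_6 = (1/(k+1)) · C(2k, k) = (1/7) · C(12, 6) = (1/7) · 924 = 132.
σ^{2k} = (σ²)^k = (11/7)^6 = 1771561/117649.

Therefore m_{12} = σ^{12} · C_6 = (1771561/117649) · 132 = 233846052/117649.


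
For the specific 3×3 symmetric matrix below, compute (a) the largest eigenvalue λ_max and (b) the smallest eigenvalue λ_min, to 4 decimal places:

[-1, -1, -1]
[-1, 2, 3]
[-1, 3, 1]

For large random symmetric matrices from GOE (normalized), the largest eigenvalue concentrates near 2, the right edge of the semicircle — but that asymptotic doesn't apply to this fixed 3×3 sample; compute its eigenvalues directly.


Since M is real symmetric, all three eigenvalues are real; they are the roots of det(λI − M) = λ³ − (tr M) λ² + s λ − det M, where s is the sum of the principal 2×2 minors.
tr M = -1 + 2 + 1 = 2.
s = ((-1)·2 − (-1)²) + ((-1)·1 − (-1)²) + (2·1 − 3²) = -3 + (-2) + (-7) = -12.
det M (expand along row 1) = (-1)·(-7) − (-1)·2 + (-1)·(-1) = 10.
Characteristic polynomial: λ³ − 2λ² − 12λ − 10 = 0.
Substitute λ = y + (tr M)/3 = y + 0.666667 to remove the quadratic term: y³ + p·y + q = 0 with p = s − (tr M)²/3 = -13.333333 and q = −2(tr M)³/27 + (tr M)·s/3 − det M = -18.592593.
Three real roots ⇒ use the trigonometric (Viète) form: r = 2√(−p/3) = 4.216370, φ = arccos(3q/(p·r)) = arccos(0.992165) = 0.125265 rad.
y_k = r·cos(φ/3 − 2πk/3) for k = 0, 1, 2 gives y = 4.212695, -1.953924, -2.258771.
λ_k = y_k + 0.666667 gives λ = 4.8794, -1.2873, -1.5921 (check: the sum is 2.0000 = tr M).

Hence λ_max = 4.8794 and λ_min = -1.5921.
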